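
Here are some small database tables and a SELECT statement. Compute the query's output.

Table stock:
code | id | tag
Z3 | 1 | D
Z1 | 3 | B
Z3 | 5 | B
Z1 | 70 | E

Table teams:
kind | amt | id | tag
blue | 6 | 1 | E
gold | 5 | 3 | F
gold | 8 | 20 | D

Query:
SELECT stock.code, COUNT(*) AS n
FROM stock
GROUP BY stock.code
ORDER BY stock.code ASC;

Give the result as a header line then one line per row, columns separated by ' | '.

After GROUP BY (2 rows):
stock.code | n
Z3 | 2
Z1 | 2
After ORDER BY (2 rows):
stock.code | n
Z1 | 2
Z3 | 2

== RESULT ==
stock.code | n
Z1 | 2
Z3 | 2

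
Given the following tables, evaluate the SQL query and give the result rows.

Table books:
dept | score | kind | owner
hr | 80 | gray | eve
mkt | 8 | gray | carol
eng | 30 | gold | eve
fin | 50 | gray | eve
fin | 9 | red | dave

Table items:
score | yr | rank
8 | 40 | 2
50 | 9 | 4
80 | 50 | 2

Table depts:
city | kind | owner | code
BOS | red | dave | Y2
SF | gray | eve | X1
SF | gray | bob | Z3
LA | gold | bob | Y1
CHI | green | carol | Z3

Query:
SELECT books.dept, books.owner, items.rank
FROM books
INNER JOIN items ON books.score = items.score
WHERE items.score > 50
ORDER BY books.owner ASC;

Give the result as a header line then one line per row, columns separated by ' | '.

== RESULT ==
books.dept | books.owner | items.rank
hr | eve | 2

Derivation:
After JOIN items (3 rows):
books.dept | books.score | books.kind | books.owner | items.score | items.yr | items.rank
hr | 80 | gray | eve | 80 | 50 | 2
mkt | 8 | gray | carol | 8 | 40 | 2
fin | 50 | gray | eve | 50 | 9 | 4
After WHERE (1 rows):
books.dept | books.score | books.kind | books.owner | items.score | items.yr | items.rank
hr | 80 | gray | eve | 80 | 50 | 2
After SELECT (1 rows):
books.dept | books.owner | items.rank
hr | eve | 2
After ORDER BY (1 rows):
books.dept | books.owner | items.rank
hr | eve | 2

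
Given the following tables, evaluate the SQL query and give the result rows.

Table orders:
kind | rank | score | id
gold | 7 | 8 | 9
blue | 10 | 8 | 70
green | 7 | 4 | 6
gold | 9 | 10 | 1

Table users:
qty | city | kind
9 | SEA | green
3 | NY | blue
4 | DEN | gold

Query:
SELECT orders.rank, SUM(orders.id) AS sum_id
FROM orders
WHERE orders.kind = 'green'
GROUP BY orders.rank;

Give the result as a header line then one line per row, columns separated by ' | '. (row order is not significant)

After WHERE (1 rows):
orders.kind | orders.rank | orders.score | orders.id
green | 7 | 4 | 6
After GROUP BY (1 rows):
orders.rank | sum_id
7 | 6

== RESULT ==
orders.rank | sum_id
7 | 6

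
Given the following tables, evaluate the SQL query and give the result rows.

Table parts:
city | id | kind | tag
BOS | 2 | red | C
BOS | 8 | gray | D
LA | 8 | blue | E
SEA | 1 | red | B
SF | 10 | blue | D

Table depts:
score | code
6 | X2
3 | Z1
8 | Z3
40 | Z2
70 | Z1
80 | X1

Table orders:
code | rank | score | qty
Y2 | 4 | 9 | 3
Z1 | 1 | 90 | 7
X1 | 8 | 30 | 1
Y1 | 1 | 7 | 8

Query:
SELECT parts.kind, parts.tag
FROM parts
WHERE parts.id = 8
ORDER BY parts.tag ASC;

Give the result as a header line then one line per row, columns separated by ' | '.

== RESULT ==
parts.kind | parts.tag
gray | D
blue | E

Derivation:
After WHERE (2 rows):
parts.city | parts.id | parts.kind | parts.tag
BOS | 8 | gray | D
LA | 8 | blue | E
After SELECT (2 rows):
parts.kind | parts.tag
gray | D
blue | E
After ORDER BY (2 rows):
parts.kind | parts.tag
gray | D
blue | E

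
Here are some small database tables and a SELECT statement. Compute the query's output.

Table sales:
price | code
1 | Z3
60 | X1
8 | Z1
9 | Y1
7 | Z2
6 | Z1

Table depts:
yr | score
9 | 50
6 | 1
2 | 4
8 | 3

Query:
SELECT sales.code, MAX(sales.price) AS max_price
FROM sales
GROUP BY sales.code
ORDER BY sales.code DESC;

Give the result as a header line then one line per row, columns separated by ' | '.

== RESULT ==
sales.code | max_price
Z3 | 1
Z2 | 7
Z1 | 8
Y1 | 9
X1 | 60

Derivation:
After GROUP BY (5 rows):
sales.code | max_price
Z3 | 1
X1 | 60
Z1 | 8
Y1 | 9
Z2 | 7
After ORDER BY (5 rows):
sales.code | max_price
Z3 | 1
Z2 | 7
Z1 | 8
Y1 | 9
X1 | 60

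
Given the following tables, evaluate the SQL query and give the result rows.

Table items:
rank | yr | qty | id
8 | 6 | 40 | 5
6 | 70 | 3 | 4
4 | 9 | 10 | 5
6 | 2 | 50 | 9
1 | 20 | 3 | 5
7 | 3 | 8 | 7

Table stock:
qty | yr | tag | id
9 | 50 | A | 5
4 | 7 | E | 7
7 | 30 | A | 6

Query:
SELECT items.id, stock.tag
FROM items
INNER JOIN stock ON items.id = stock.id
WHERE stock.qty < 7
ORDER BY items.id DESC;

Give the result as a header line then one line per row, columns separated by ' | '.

After JOIN stock (4 rows):
items.rank | items.yr | items.qty | items.id | stock.qty | stock.yr | stock.tag | stock.id
8 | 6 | 40 | 5 | 9 | 50 | A | 5
4 | 9 | 10 | 5 | 9 | 50 | A | 5
1 | 20 | 3 | 5 | 9 | 50 | A | 5
7 | 3 | 8 | 7 | 4 | 7 | E | 7
After WHERE (1 rows):
items.rank | items.yr | items.qty | items.id | stock.qty | stock.yr | stock.tag | stock.id
7 | 3 | 8 | 7 | 4 | 7 | E | 7
After SELECT (1 rows):
items.id | stock.tag
7 | E
After ORDER BY (1 rows):
items.id | stock.tag
7 | E

== RESULT ==
items.id | stock.tag
7 | E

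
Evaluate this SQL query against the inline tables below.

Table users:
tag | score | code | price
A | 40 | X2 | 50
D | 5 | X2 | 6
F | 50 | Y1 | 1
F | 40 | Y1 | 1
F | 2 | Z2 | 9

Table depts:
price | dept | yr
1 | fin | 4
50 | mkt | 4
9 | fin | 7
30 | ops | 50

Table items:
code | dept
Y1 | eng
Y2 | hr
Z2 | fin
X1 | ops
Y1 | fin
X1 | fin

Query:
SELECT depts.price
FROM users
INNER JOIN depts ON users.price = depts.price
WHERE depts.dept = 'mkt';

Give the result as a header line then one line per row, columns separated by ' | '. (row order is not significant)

After JOIN depts (4 rows):
users.tag | users.score | users.code | users.price | depts.price | depts.dept | depts.yr
A | 40 | X2 | 50 | 50 | mkt | 4
F | 50 | Y1 | 1 | 1 | fin | 4
F | 40 | Y1 | 1 | 1 | fin | 4
F | 2 | Z2 | 9 | 9 | fin | 7
After WHERE (1 rows):
users.tag | users.score | users.code | users.price | depts.price | depts.dept | depts.yr
A | 40 | X2 | 50 | 50 | mkt | 4
After SELECT (1 rows):
depts.price
50

== RESULT ==
depts.price
50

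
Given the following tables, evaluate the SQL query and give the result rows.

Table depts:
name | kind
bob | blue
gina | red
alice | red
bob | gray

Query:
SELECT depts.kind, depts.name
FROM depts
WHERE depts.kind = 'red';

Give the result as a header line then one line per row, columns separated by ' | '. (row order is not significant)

After WHERE (2 rows):
depts.name | depts.kind
gina | red
alice | red
After SELECT (2 rows):
depts.kind | depts.name
red | gina
red | alice

== RESULT ==
depts.kind | depts.name
red | gina
red | alice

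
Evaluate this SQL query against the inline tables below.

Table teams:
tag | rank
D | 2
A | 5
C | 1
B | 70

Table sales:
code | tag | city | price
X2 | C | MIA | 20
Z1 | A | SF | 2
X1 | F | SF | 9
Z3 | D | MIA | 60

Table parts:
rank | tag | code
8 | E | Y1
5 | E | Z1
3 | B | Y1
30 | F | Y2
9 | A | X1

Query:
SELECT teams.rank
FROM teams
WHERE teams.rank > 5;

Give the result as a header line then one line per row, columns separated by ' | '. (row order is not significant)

After WHERE (1 rows):
teams.tag | teams.rank
B | 70
After SELECT (1 rows):
teams.rank
70

== RESULT ==
teams.rank
70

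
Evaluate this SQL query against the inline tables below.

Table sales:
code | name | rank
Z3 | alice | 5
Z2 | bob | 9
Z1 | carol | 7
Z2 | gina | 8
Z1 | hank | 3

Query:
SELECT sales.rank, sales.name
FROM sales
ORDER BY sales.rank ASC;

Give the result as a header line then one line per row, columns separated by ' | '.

== RESULT ==
sales.rank | sales.name
3 | hank
5 | alice
7 | carol
8 | gina
9 | bob

Derivation:
After SELECT (5 rows):
sales.rank | sales.name
5 | alice
9 | bob
7 | carol
8 | gina
3 | hank
After ORDER BY (5 rows):
sales.rank | sales.name
3 | hank
5 | alice
7 | carol
8 | gina
9 | bob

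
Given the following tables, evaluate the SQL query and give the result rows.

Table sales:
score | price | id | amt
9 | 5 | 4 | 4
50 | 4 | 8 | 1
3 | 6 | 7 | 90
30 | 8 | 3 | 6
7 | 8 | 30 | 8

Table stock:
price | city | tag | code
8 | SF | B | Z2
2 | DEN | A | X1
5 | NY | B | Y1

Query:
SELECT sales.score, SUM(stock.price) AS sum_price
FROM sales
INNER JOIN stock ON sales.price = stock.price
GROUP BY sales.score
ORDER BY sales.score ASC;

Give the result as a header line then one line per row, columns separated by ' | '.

After JOIN stock (3 rows):
sales.score | sales.price | sales.id | sales.amt | stock.price | stock.city | stock.tag | stock.code
9 | 5 | 4 | 4 | 5 | NY | B | Y1
30 | 8 | 3 | 6 | 8 | SF | B | Z2
7 | 8 | 30 | 8 | 8 | SF | B | Z2
After GROUP BY (3 rows):
sales.score | sum_price
9 | 5
30 | 8
7 | 8
After ORDER BY (3 rows):
sales.score | sum_price
7 | 8
9 | 5
30 | 8

== RESULT ==
sales.score | sum_price
7 | 8
9 | 5
30 | 8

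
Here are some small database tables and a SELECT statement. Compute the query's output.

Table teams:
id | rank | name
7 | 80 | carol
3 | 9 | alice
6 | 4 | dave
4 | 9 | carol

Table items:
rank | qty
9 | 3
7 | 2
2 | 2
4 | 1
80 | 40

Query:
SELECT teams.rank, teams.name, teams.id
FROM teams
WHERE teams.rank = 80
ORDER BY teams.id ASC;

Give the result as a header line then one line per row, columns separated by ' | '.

After WHERE (1 rows):
teams.id | teams.rank | teams.name
7 | 80 | carol
After SELECT (1 rows):
teams.rank | teams.name | teams.id
80 | carol | 7
After ORDER BY (1 rows):
teams.rank | teams.name | teams.id
80 | carol | 7

== RESULT ==
teams.rank | teams.name | teams.id
80 | carol | 7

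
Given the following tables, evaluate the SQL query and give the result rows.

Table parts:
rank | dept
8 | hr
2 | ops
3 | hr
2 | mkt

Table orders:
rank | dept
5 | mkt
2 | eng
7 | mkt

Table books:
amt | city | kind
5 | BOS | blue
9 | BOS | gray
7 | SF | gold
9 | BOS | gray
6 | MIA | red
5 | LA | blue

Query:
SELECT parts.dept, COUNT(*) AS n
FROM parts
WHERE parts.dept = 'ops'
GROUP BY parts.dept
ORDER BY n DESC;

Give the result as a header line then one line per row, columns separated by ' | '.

After WHERE (1 rows):
parts.rank | parts.dept
2 | ops
After GROUP BY (1 rows):
parts.dept | n
ops | 1
After ORDER BY (1 rows):
parts.dept | n
ops | 1

== RESULT ==
parts.dept | n
ops | 1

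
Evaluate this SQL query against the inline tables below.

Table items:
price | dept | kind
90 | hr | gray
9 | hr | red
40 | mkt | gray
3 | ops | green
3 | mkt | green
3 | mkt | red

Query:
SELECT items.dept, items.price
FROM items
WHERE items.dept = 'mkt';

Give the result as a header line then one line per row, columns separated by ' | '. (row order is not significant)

== RESULT ==
items.dept | items.price
mkt | 40
mkt | 3
mkt | 3

Derivation:
After WHERE (3 rows):
items.price | items.dept | items.kind
40 | mkt | gray
3 | mkt | green
3 | mkt | red
After SELECT (3 rows):
items.dept | items.price
mkt | 40
mkt | 3
mkt | 3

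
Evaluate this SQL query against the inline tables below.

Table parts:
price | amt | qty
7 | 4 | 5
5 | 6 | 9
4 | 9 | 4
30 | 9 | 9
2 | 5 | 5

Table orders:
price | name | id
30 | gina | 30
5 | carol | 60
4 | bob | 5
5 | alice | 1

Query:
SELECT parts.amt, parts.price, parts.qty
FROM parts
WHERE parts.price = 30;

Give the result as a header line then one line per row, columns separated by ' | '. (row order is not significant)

After WHERE (1 rows):
parts.price | parts.amt | parts.qty
30 | 9 | 9
After SELECT (1 rows):
parts.amt | parts.price | parts.qty
9 | 30 | 9

== RESULT ==
parts.amt | parts.price | parts.qty
9 | 30 | 9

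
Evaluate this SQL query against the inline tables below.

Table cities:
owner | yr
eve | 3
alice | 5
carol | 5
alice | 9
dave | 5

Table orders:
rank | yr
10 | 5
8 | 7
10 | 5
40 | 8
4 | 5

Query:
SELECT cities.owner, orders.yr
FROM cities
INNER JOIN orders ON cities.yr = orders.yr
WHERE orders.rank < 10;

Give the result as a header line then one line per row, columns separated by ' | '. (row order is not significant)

== RESULT ==
cities.owner | orders.yr
alice | 5
carol | 5
dave | 5

Derivation:
After JOIN orders (9 rows):
cities.owner | cities.yr | orders.rank | orders.yr
alice | 5 | 10 | 5
alice | 5 | 10 | 5
alice | 5 | 4 | 5
carol | 5 | 10 | 5
carol | 5 | 10 | 5
carol | 5 | 4 | 5
dave | 5 | 10 | 5
dave | 5 | 10 | 5
dave | 5 | 4 | 5
After WHERE (3 rows):
cities.owner | cities.yr | orders.rank | orders.yr
alice | 5 | 4 | 5
carol | 5 | 4 | 5
dave | 5 | 4 | 5
After SELECT (3 rows):
cities.owner | orders.yr
alice | 5
carol | 5
dave | 5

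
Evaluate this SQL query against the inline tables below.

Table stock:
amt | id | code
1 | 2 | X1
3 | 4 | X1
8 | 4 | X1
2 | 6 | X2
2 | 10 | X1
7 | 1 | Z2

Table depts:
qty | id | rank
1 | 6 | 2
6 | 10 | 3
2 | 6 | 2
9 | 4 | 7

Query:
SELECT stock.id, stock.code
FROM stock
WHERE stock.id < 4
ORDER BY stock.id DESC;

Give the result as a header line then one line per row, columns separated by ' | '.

== RESULT ==
stock.id | stock.code
2 | X1
1 | Z2

Derivation:
After WHERE (2 rows):
stock.amt | stock.id | stock.code
1 | 2 | X1
7 | 1 | Z2
After SELECT (2 rows):
stock.id | stock.code
2 | X1
1 | Z2
After ORDER BY (2 rows):
stock.id | stock.code
2 | X1
1 | Z2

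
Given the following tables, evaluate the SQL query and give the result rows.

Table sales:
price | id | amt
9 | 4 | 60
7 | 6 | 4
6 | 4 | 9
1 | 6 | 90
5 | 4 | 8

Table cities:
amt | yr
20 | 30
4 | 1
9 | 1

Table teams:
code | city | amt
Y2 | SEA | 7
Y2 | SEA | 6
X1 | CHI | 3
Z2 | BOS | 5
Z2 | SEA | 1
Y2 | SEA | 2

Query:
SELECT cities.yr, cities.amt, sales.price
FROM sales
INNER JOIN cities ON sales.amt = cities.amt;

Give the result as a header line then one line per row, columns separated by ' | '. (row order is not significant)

After JOIN cities (2 rows):
sales.price | sales.id | sales.amt | cities.amt | cities.yr
7 | 6 | 4 | 4 | 1
6 | 4 | 9 | 9 | 1
After SELECT (2 rows):
cities.yr | cities.amt | sales.price
1 | 4 | 7
1 | 9 | 6

== RESULT ==
cities.yr | cities.amt | sales.price
1 | 4 | 7
1 | 9 | 6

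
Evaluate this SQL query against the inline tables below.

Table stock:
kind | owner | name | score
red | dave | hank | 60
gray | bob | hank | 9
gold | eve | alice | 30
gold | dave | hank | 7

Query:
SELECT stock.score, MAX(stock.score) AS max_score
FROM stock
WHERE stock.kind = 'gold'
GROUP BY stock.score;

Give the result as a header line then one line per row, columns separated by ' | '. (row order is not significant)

After WHERE (2 rows):
stock.kind | stock.owner | stock.name | stock.score
gold | eve | alice | 30
gold | dave | hank | 7
After GROUP BY (2 rows):
stock.score | max_score
30 | 30
7 | 7

== RESULT ==
stock.score | max_score
30 | 30
7 | 7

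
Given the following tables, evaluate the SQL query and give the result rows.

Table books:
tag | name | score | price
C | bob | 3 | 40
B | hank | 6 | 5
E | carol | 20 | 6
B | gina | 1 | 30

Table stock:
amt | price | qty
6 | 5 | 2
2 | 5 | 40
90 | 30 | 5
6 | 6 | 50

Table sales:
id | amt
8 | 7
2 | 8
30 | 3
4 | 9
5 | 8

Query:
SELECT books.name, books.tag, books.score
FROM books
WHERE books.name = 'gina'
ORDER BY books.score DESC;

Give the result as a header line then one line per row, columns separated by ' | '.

== RESULT ==
books.name | books.tag | books.score
gina | B | 1

Derivation:
After WHERE (1 rows):
books.tag | books.name | books.score | books.price
B | gina | 1 | 30
After SELECT (1 rows):
books.name | books.tag | books.score
gina | B | 1
After ORDER BY (1 rows):
books.name | books.tag | books.score
gina | B | 1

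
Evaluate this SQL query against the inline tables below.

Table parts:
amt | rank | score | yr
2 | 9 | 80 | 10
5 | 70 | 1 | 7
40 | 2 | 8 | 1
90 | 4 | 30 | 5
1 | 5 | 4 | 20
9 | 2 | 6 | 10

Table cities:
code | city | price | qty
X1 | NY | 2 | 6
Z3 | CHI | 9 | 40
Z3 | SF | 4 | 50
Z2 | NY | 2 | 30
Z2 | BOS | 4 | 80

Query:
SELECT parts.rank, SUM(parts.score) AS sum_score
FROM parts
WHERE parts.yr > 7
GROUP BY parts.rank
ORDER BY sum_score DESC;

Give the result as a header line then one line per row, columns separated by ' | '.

== RESULT ==
parts.rank | sum_score
9 | 80
2 | 6
5 | 4

Derivation:
After WHERE (3 rows):
parts.amt | parts.rank | parts.score | parts.yr
2 | 9 | 80 | 10
1 | 5 | 4 | 20
9 | 2 | 6 | 10
After GROUP BY (3 rows):
parts.rank | sum_score
9 | 80
5 | 4
2 | 6
After ORDER BY (3 rows):
parts.rank | sum_score
9 | 80
2 | 6
5 | 4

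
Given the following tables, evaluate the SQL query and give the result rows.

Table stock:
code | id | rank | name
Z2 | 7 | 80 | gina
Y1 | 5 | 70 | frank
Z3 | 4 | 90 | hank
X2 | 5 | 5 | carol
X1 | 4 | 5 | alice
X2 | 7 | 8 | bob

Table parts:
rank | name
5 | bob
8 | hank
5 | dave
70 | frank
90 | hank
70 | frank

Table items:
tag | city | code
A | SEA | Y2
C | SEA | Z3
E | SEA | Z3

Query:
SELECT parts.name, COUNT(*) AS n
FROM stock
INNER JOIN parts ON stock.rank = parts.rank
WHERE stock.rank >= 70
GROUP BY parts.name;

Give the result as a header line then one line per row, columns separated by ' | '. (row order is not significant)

== RESULT ==
parts.name | n
frank | 2
hank | 1

Derivation:
After JOIN parts (8 rows):
stock.code | stock.id | stock.rank | stock.name | parts.rank | parts.name
Y1 | 5 | 70 | frank | 70 | frank
Y1 | 5 | 70 | frank | 70 | frank
Z3 | 4 | 90 | hank | 90 | hank
X2 | 5 | 5 | carol | 5 | bob
X2 | 5 | 5 | carol | 5 | dave
X1 | 4 | 5 | alice | 5 | bob
X1 | 4 | 5 | alice | 5 | dave
X2 | 7 | 8 | bob | 8 | hank
After WHERE (3 rows):
stock.code | stock.id | stock.rank | stock.name | parts.rank | parts.name
Y1 | 5 | 70 | frank | 70 | frank
Y1 | 5 | 70 | frank | 70 | frank
Z3 | 4 | 90 | hank | 90 | hank
After GROUP BY (2 rows):
parts.name | n
frank | 2
hank | 1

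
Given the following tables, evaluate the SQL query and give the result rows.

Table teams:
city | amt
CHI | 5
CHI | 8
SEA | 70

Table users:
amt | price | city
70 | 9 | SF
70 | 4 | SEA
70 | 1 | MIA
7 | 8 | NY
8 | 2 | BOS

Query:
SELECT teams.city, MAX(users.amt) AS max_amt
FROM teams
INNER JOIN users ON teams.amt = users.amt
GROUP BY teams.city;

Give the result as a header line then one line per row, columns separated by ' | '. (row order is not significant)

After JOIN users (4 rows):
teams.city | teams.amt | users.amt | users.price | users.city
CHI | 8 | 8 | 2 | BOS
SEA | 70 | 70 | 9 | SF
SEA | 70 | 70 | 4 | SEA
SEA | 70 | 70 | 1 | MIA
After GROUP BY (2 rows):
teams.city | max_amt
CHI | 8
SEA | 70

== RESULT ==
teams.city | max_amt
CHI | 8
SEA | 70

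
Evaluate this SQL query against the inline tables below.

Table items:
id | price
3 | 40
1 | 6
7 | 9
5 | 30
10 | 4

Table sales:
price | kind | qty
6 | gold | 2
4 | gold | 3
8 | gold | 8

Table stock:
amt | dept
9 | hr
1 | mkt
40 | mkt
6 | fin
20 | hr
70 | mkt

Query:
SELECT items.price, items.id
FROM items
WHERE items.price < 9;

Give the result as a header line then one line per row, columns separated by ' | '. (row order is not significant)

After WHERE (2 rows):
items.id | items.price
1 | 6
10 | 4
After SELECT (2 rows):
items.price | items.id
6 | 1
4 | 10

== RESULT ==
items.price | items.id
6 | 1
4 | 10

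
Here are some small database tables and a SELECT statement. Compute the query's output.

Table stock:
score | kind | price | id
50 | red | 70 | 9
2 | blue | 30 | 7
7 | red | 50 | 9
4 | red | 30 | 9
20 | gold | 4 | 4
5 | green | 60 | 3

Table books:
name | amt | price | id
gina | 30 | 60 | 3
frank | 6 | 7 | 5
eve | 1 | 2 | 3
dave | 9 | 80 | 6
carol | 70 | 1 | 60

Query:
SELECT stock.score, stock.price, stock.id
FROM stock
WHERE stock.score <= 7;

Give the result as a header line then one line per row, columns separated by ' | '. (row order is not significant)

After WHERE (4 rows):
stock.score | stock.kind | stock.price | stock.id
2 | blue | 30 | 7
7 | red | 50 | 9
4 | red | 30 | 9
5 | green | 60 | 3
After SELECT (4 rows):
stock.score | stock.price | stock.id
2 | 30 | 7
7 | 50 | 9
4 | 30 | 9
5 | 60 | 3

== RESULT ==
stock.score | stock.price | stock.id
2 | 30 | 7
7 | 50 | 9
4 | 30 | 9
5 | 60 | 3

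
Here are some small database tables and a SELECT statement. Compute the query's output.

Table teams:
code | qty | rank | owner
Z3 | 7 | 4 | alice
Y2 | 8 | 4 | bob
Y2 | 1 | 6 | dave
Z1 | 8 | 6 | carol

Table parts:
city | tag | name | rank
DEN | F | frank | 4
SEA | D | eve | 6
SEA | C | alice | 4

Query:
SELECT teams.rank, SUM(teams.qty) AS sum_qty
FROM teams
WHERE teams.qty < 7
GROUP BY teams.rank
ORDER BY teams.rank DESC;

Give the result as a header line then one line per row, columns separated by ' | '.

== RESULT ==
teams.rank | sum_qty
6 | 1

Derivation:
After WHERE (1 rows):
teams.code | teams.qty | teams.rank | teams.owner
Y2 | 1 | 6 | dave
After GROUP BY (1 rows):
teams.rank | sum_qty
6 | 1
After ORDER BY (1 rows):
teams.rank | sum_qty
6 | 1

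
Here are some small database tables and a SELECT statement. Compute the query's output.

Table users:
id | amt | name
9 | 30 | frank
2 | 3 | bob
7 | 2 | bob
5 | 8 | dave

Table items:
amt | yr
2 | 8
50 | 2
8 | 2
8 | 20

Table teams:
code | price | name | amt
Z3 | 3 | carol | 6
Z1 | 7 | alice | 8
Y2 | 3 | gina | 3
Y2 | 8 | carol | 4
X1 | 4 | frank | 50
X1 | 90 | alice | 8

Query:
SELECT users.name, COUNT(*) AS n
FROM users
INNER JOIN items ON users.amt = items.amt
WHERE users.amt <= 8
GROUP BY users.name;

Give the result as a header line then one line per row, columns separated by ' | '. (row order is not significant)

== RESULT ==
users.name | n
bob | 1
dave | 2

Derivation:
After JOIN items (3 rows):
users.id | users.amt | users.name | items.amt | items.yr
7 | 2 | bob | 2 | 8
5 | 8 | dave | 8 | 2
5 | 8 | dave | 8 | 20
After WHERE (3 rows):
users.id | users.amt | users.name | items.amt | items.yr
7 | 2 | bob | 2 | 8
5 | 8 | dave | 8 | 2
5 | 8 | dave | 8 | 20
After GROUP BY (2 rows):
users.name | n
bob | 1
dave | 2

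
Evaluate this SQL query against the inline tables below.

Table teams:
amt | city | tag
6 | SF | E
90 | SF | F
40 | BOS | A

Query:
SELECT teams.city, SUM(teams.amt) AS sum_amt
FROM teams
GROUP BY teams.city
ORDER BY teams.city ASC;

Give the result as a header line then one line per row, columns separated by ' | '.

== RESULT ==
teams.city | sum_amt
BOS | 40
SF | 96

Derivation:
After GROUP BY (2 rows):
teams.city | sum_amt
SF | 96
BOS | 40
After ORDER BY (2 rows):
teams.city | sum_amt
BOS | 40
SF | 96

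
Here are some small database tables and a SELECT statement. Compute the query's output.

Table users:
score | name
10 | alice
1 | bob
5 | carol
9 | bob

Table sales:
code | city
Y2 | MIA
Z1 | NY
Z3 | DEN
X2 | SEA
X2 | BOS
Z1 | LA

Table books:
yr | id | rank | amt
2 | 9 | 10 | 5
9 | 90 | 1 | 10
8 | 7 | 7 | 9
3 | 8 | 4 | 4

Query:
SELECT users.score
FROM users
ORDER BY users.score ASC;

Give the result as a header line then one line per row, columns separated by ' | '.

After SELECT (4 rows):
users.score
10
1
5
9
After ORDER BY (4 rows):
users.score
1
5
9
10

== RESULT ==
users.score
1
5
9
10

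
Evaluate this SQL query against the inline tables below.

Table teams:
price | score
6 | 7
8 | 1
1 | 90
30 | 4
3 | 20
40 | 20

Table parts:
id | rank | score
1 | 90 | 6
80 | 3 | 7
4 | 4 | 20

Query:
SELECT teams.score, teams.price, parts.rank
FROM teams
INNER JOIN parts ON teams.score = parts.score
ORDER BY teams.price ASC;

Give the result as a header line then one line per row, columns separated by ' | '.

== RESULT ==
teams.score | teams.price | parts.rank
20 | 3 | 4
7 | 6 | 3
20 | 40 | 4

Derivation:
After JOIN parts (3 rows):
teams.price | teams.score | parts.id | parts.rank | parts.score
6 | 7 | 80 | 3 | 7
3 | 20 | 4 | 4 | 20
40 | 20 | 4 | 4 | 20
After SELECT (3 rows):
teams.score | teams.price | parts.rank
7 | 6 | 3
20 | 3 | 4
20 | 40 | 4
After ORDER BY (3 rows):
teams.score | teams.price | parts.rank
20 | 3 | 4
7 | 6 | 3
20 | 40 | 4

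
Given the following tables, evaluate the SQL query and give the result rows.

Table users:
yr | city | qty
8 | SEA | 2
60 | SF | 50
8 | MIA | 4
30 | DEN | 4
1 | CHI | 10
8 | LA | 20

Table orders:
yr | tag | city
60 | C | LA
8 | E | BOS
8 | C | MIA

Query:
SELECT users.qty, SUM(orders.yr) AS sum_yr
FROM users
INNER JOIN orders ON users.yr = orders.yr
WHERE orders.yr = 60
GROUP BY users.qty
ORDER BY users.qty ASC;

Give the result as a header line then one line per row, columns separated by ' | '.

After JOIN orders (7 rows):
users.yr | users.city | users.qty | orders.yr | orders.tag | orders.city
8 | SEA | 2 | 8 | E | BOS
8 | SEA | 2 | 8 | C | MIA
60 | SF | 50 | 60 | C | LA
8 | MIA | 4 | 8 | E | BOS
8 | MIA | 4 | 8 | C | MIA
8 | LA | 20 | 8 | E | BOS
8 | LA | 20 | 8 | C | MIA
After WHERE (1 rows):
users.yr | users.city | users.qty | orders.yr | orders.tag | orders.city
60 | SF | 50 | 60 | C | LA
After GROUP BY (1 rows):
users.qty | sum_yr
50 | 60
After ORDER BY (1 rows):
users.qty | sum_yr
50 | 60

== RESULT ==
users.qty | sum_yr
50 | 60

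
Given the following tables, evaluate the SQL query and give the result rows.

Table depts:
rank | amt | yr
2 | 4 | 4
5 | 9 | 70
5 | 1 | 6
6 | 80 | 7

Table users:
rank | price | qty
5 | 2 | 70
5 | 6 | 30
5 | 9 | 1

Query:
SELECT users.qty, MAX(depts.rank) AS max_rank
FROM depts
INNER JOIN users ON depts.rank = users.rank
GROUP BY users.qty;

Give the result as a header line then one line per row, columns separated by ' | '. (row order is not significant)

== RESULT ==
users.qty | max_rank
70 | 5
30 | 5
1 | 5

Derivation:
After JOIN users (6 rows):
depts.rank | depts.amt | depts.yr | users.rank | users.price | users.qty
5 | 9 | 70 | 5 | 2 | 70
5 | 9 | 70 | 5 | 6 | 30
5 | 9 | 70 | 5 | 9 | 1
5 | 1 | 6 | 5 | 2 | 70
5 | 1 | 6 | 5 | 6 | 30
5 | 1 | 6 | 5 | 9 | 1
After GROUP BY (3 rows):
users.qty | max_rank
70 | 5
30 | 5
1 | 5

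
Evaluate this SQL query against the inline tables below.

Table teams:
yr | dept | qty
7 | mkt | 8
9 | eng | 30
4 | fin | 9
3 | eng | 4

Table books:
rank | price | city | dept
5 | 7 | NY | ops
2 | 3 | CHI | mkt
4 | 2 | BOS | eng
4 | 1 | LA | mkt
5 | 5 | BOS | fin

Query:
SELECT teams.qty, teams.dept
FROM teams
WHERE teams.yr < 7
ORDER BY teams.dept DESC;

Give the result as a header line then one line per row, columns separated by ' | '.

== RESULT ==
teams.qty | teams.dept
9 | fin
4 | eng

Derivation:
After WHERE (2 rows):
teams.yr | teams.dept | teams.qty
4 | fin | 9
3 | eng | 4
After SELECT (2 rows):
teams.qty | teams.dept
9 | fin
4 | eng
After ORDER BY (2 rows):
teams.qty | teams.dept
9 | fin
4 | eng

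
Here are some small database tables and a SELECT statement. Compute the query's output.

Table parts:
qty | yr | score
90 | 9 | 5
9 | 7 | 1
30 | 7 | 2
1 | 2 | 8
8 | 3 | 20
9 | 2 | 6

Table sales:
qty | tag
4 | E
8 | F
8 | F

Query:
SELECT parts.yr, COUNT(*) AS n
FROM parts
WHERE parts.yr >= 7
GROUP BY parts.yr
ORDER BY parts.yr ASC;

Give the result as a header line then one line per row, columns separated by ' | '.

After WHERE (3 rows):
parts.qty | parts.yr | parts.score
90 | 9 | 5
9 | 7 | 1
30 | 7 | 2
After GROUP BY (2 rows):
parts.yr | n
9 | 1
7 | 2
After ORDER BY (2 rows):
parts.yr | n
7 | 2
9 | 1

== RESULT ==
parts.yr | n
7 | 2
9 | 1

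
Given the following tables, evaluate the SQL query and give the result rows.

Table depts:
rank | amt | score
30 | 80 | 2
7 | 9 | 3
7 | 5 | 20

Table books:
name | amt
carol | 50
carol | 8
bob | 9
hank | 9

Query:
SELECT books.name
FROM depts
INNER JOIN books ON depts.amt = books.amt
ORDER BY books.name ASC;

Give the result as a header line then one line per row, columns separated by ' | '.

== RESULT ==
books.name
bob
hank

Derivation:
After JOIN books (2 rows):
depts.rank | depts.amt | depts.score | books.name | books.amt
7 | 9 | 3 | bob | 9
7 | 9 | 3 | hank | 9
After SELECT (2 rows):
books.name
bob
hank
After ORDER BY (2 rows):
books.name
bob
hank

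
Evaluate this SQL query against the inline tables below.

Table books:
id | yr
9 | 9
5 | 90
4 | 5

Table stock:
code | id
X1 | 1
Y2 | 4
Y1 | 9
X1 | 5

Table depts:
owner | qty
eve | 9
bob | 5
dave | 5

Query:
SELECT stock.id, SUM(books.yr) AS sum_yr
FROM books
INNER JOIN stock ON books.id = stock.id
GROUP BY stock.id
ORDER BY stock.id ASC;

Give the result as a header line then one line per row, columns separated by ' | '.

After JOIN stock (3 rows):
books.id | books.yr | stock.code | stock.id
9 | 9 | Y1 | 9
5 | 90 | X1 | 5
4 | 5 | Y2 | 4
After GROUP BY (3 rows):
stock.id | sum_yr
9 | 9
5 | 90
4 | 5
After ORDER BY (3 rows):
stock.id | sum_yr
4 | 5
5 | 90
9 | 9

== RESULT ==
stock.id | sum_yr
4 | 5
5 | 90
9 | 9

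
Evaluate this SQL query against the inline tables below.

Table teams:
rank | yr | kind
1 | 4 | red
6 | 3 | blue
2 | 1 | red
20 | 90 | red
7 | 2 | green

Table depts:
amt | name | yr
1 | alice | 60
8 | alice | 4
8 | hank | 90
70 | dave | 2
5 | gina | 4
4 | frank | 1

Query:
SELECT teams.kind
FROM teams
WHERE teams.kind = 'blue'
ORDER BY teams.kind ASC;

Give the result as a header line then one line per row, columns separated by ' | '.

After WHERE (1 rows):
teams.rank | teams.yr | teams.kind
6 | 3 | blue
After SELECT (1 rows):
teams.kind
blue
After ORDER BY (1 rows):
teams.kind
blue

== RESULT ==
teams.kind
blue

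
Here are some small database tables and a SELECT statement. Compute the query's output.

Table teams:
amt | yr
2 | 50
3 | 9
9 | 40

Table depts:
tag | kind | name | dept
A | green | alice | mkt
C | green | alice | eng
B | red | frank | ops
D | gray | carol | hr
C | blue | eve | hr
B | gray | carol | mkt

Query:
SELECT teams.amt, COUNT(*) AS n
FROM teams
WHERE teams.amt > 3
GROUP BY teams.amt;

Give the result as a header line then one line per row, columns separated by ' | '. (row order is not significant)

After WHERE (1 rows):
teams.amt | teams.yr
9 | 40
After GROUP BY (1 rows):
teams.amt | n
9 | 1

== RESULT ==
teams.amt | n
9 | 1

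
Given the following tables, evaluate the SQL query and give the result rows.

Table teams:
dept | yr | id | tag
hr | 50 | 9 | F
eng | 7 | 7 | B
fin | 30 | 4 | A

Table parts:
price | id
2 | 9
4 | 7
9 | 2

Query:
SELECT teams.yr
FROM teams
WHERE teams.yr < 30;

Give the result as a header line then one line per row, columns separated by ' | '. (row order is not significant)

After WHERE (1 rows):
teams.dept | teams.yr | teams.id | teams.tag
eng | 7 | 7 | B
After SELECT (1 rows):
teams.yr
7

== RESULT ==
teams.yr
7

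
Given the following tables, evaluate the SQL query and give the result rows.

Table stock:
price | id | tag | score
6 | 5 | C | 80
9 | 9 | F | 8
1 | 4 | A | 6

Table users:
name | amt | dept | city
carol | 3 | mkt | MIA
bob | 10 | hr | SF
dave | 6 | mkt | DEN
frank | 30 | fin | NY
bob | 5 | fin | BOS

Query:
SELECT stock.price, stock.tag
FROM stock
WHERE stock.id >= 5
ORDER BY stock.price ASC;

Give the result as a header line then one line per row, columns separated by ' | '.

== RESULT ==
stock.price | stock.tag
6 | C
9 | F

Derivation:
After WHERE (2 rows):
stock.price | stock.id | stock.tag | stock.score
6 | 5 | C | 80
9 | 9 | F | 8
After SELECT (2 rows):
stock.price | stock.tag
6 | C
9 | F
After ORDER BY (2 rows):
stock.price | stock.tag
6 | C
9 | F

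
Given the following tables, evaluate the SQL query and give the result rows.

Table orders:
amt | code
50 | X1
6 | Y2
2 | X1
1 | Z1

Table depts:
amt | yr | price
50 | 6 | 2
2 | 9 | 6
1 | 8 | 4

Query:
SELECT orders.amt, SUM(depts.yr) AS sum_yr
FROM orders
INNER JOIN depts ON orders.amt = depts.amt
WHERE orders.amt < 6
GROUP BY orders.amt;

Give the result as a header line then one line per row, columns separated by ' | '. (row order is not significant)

== RESULT ==
orders.amt | sum_yr
2 | 9
1 | 8

Derivation:
After JOIN depts (3 rows):
orders.amt | orders.code | depts.amt | depts.yr | depts.price
50 | X1 | 50 | 6 | 2
2 | X1 | 2 | 9 | 6
1 | Z1 | 1 | 8 | 4
After WHERE (2 rows):
orders.amt | orders.code | depts.amt | depts.yr | depts.price
2 | X1 | 2 | 9 | 6
1 | Z1 | 1 | 8 | 4
After GROUP BY (2 rows):
orders.amt | sum_yr
2 | 9
1 | 8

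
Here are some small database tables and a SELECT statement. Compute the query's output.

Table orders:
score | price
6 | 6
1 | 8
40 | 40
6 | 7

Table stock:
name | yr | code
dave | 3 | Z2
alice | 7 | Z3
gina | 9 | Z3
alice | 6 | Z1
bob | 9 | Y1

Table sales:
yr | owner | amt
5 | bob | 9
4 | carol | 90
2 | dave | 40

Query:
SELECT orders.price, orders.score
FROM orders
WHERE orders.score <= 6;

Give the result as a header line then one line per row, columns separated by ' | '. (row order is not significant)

After WHERE (3 rows):
orders.score | orders.price
6 | 6
1 | 8
6 | 7
After SELECT (3 rows):
orders.price | orders.score
6 | 6
8 | 1
7 | 6

== RESULT ==
orders.price | orders.score
6 | 6
8 | 1
7 | 6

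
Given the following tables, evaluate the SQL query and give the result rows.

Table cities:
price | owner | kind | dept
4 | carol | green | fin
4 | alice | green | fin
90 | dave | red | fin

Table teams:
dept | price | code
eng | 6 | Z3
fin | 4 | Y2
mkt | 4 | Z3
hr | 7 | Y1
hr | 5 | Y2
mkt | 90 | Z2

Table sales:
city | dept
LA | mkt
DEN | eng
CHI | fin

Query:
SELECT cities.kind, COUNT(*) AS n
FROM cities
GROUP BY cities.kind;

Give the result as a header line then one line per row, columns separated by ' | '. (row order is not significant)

== RESULT ==
cities.kind | n
green | 2
red | 1

Derivation:
After GROUP BY (2 rows):
cities.kind | n
green | 2
red | 1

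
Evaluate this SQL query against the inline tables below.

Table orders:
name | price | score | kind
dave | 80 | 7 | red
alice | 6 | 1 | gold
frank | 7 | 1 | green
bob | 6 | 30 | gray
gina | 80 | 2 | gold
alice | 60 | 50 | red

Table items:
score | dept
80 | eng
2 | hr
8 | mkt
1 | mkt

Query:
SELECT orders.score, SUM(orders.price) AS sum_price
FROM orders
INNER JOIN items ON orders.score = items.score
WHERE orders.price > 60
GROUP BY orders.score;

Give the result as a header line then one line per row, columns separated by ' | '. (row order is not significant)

After JOIN items (3 rows):
orders.name | orders.price | orders.score | orders.kind | items.score | items.dept
alice | 6 | 1 | gold | 1 | mkt
frank | 7 | 1 | green | 1 | mkt
gina | 80 | 2 | gold | 2 | hr
After WHERE (1 rows):
orders.name | orders.price | orders.score | orders.kind | items.score | items.dept
gina | 80 | 2 | gold | 2 | hr
After GROUP BY (1 rows):
orders.score | sum_price
2 | 80

== RESULT ==
orders.score | sum_price
2 | 80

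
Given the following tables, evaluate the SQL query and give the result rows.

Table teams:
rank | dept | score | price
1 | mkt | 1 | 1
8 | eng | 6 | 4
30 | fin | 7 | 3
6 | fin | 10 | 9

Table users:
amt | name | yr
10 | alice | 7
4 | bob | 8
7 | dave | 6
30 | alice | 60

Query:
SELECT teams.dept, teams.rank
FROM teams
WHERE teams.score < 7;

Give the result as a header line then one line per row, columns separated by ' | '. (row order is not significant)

After WHERE (2 rows):
teams.rank | teams.dept | teams.score | teams.price
1 | mkt | 1 | 1
8 | eng | 6 | 4
After SELECT (2 rows):
teams.dept | teams.rank
mkt | 1
eng | 8

== RESULT ==
teams.dept | teams.rank
mkt | 1
eng | 8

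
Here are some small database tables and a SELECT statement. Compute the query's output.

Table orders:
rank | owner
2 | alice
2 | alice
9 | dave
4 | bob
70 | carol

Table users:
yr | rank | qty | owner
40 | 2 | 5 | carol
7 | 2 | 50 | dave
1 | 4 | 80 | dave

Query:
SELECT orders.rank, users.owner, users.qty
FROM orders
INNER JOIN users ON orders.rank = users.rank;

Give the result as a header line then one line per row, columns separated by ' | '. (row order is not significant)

After JOIN users (5 rows):
orders.rank | orders.owner | users.yr | users.rank | users.qty | users.owner
2 | alice | 40 | 2 | 5 | carol
2 | alice | 7 | 2 | 50 | dave
2 | alice | 40 | 2 | 5 | carol
2 | alice | 7 | 2 | 50 | dave
4 | bob | 1 | 4 | 80 | dave
After SELECT (5 rows):
orders.rank | users.owner | users.qty
2 | carol | 5
2 | dave | 50
2 | carol | 5
2 | dave | 50
4 | dave | 80

== RESULT ==
orders.rank | users.owner | users.qty
2 | carol | 5
2 | dave | 50
2 | carol | 5
2 | dave | 50
4 | dave | 80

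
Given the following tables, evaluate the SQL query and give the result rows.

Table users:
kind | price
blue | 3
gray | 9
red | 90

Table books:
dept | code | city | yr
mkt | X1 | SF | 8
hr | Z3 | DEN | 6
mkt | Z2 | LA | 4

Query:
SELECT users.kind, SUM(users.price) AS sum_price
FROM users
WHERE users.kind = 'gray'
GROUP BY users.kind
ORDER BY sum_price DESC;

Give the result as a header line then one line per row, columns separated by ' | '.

After WHERE (1 rows):
users.kind | users.price
gray | 9
After GROUP BY (1 rows):
users.kind | sum_price
gray | 9
After ORDER BY (1 rows):
users.kind | sum_price
gray | 9

== RESULT ==
users.kind | sum_price
gray | 9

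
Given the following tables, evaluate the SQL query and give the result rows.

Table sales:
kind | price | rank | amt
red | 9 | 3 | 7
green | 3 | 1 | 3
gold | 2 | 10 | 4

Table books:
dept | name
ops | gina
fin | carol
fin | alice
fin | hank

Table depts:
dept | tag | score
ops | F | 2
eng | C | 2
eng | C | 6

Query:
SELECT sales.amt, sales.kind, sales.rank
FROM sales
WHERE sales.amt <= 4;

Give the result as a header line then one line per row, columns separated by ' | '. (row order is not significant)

After WHERE (2 rows):
sales.kind | sales.price | sales.rank | sales.amt
green | 3 | 1 | 3
gold | 2 | 10 | 4
After SELECT (2 rows):
sales.amt | sales.kind | sales.rank
3 | green | 1
4 | gold | 10

== RESULT ==
sales.amt | sales.kind | sales.rank
3 | green | 1
4 | gold | 10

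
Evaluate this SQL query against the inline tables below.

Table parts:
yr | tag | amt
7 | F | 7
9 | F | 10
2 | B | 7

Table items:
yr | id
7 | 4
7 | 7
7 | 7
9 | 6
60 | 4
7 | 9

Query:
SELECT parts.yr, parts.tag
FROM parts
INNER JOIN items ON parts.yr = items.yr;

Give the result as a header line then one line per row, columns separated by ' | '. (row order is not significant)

After JOIN items (5 rows):
parts.yr | parts.tag | parts.amt | items.yr | items.id
7 | F | 7 | 7 | 4
7 | F | 7 | 7 | 7
7 | F | 7 | 7 | 7
7 | F | 7 | 7 | 9
9 | F | 10 | 9 | 6
After SELECT (5 rows):
parts.yr | parts.tag
7 | F
7 | F
7 | F
7 | F
9 | F

== RESULT ==
parts.yr | parts.tag
7 | F
7 | F
7 | F
7 | F
9 | F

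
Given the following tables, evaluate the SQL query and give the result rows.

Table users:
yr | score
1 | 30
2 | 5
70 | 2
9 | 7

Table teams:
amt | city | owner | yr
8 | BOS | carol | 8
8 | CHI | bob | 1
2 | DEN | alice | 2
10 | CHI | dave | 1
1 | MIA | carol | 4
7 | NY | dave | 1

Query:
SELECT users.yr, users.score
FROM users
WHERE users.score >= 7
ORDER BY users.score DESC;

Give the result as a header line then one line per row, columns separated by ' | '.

== RESULT ==
users.yr | users.score
1 | 30
9 | 7

Derivation:
After WHERE (2 rows):
users.yr | users.score
1 | 30
9 | 7
After SELECT (2 rows):
users.yr | users.score
1 | 30
9 | 7
After ORDER BY (2 rows):
users.yr | users.score
1 | 30
9 | 7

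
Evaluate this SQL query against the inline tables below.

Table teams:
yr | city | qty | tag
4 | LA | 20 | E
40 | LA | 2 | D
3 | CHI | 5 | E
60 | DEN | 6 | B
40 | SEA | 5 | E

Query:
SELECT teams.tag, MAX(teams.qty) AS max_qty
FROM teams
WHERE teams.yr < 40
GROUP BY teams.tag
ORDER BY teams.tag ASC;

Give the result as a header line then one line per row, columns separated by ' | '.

After WHERE (2 rows):
teams.yr | teams.city | teams.qty | teams.tag
4 | LA | 20 | E
3 | CHI | 5 | E
After GROUP BY (1 rows):
teams.tag | max_qty
E | 20
After ORDER BY (1 rows):
teams.tag | max_qty
E | 20

== RESULT ==
teams.tag | max_qty
E | 20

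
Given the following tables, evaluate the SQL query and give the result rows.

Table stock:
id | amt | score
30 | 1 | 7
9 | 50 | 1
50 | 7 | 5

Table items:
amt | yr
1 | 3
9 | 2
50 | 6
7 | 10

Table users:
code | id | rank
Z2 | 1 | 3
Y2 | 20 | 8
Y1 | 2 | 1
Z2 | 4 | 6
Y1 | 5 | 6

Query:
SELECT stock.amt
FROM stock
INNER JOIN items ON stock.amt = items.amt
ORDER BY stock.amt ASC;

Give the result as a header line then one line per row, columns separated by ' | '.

== RESULT ==
stock.amt
1
7
50

Derivation:
After JOIN items (3 rows):
stock.id | stock.amt | stock.score | items.amt | items.yr
30 | 1 | 7 | 1 | 3
9 | 50 | 1 | 50 | 6
50 | 7 | 5 | 7 | 10
After SELECT (3 rows):
stock.amt
1
50
7
After ORDER BY (3 rows):
stock.amt
1
7
50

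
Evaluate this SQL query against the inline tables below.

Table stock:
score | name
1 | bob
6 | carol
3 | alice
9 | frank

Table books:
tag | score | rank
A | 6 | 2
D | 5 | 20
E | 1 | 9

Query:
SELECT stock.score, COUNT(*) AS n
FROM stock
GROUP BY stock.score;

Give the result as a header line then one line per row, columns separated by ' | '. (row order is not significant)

After GROUP BY (4 rows):
stock.score | n
1 | 1
6 | 1
3 | 1
9 | 1

== RESULT ==
stock.score | n
1 | 1
6 | 1
3 | 1
9 | 1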